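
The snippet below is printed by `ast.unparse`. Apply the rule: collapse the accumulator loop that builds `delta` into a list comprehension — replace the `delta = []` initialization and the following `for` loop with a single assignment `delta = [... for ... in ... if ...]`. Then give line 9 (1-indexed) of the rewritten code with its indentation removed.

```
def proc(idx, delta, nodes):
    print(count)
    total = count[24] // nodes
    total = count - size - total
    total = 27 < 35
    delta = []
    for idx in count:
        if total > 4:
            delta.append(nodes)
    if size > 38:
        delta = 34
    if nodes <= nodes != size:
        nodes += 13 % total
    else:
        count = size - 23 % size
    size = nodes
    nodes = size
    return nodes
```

if nodes <= nodes != size:

Transformed code:
def proc(idx, delta, nodes):
    print(count)
    total = count[24] // nodes
    total = count - size - total
    total = 27 < 35
    delta = [nodes for idx in count if total > 4]
    if size > 38:
        delta = 34
    if nodes <= nodes != size:
        nodes += 13 % total
    else:
        count = size - 23 % size
    size = nodes
    nodes = size
    return nodes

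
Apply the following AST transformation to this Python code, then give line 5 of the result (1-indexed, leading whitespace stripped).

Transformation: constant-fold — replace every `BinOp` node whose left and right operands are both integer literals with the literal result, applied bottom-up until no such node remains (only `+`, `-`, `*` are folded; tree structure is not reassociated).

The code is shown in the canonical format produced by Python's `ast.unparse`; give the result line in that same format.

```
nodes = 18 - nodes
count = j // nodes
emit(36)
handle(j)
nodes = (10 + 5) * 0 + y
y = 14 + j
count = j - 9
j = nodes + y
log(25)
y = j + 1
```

Transformed code:
nodes = 18 - nodes
count = j // nodes
emit(36)
handle(j)
nodes = 0 + y
y = 14 + j
count = j - 9
j = nodes + y
log(25)
y = j + 1

nodes = 0 + y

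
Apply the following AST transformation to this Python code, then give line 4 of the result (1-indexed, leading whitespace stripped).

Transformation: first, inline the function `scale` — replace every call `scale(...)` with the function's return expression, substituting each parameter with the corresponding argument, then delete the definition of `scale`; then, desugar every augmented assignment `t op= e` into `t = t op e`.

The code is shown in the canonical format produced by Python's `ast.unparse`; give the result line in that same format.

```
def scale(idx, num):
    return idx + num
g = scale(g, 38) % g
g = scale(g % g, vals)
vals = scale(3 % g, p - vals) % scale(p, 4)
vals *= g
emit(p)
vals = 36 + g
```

Transformed code:
g = (g + 38) % g
g = g % g + vals
vals = (3 % g + (p - vals)) % (p + 4)
vals = vals * g
emit(p)
vals = 36 + g

vals = vals * g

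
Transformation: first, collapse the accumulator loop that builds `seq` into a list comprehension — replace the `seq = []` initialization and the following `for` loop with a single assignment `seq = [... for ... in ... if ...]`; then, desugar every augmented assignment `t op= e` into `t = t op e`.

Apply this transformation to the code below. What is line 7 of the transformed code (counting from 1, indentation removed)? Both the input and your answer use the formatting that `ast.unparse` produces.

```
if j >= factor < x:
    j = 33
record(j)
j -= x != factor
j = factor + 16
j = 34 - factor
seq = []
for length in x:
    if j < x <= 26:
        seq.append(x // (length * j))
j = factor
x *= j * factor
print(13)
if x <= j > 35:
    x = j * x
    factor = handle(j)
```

Transformed code:
if j >= factor < x:
    j = 33
record(j)
j = j - (x != factor)
j = factor + 16
j = 34 - factor
seq = [x // (length * j) for length in x if j < x <= 26]
j = factor
x = x * (j * factor)
print(13)
if x <= j > 35:
    x = j * x
    factor = handle(j)

seq = [x // (length * j) for length in x if j < x <= 26]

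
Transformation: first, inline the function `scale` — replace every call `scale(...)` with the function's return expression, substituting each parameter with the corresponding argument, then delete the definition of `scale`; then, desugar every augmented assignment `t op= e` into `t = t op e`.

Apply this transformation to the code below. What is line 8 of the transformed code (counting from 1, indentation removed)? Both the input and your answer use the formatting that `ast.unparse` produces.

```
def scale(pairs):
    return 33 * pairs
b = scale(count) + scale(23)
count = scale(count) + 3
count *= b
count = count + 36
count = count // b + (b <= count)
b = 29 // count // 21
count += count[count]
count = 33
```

count = 33

Transformed code:
b = 33 * count + 33 * 23
count = 33 * count + 3
count = count * b
count = count + 36
count = count // b + (b <= count)
b = 29 // count // 21
count = count + count[count]
count = 33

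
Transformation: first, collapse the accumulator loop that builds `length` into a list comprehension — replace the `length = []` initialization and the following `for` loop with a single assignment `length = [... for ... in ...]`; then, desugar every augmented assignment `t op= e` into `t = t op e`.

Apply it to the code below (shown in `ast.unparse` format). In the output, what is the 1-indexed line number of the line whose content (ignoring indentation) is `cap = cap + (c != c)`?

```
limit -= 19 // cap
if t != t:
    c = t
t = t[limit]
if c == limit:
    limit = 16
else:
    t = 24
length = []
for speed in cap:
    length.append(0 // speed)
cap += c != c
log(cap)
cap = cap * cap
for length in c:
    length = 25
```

10

Transformed code:
limit = limit - 19 // cap
if t != t:
    c = t
t = t[limit]
if c == limit:
    limit = 16
else:
    t = 24
length = [0 // speed for speed in cap]
cap = cap + (c != c)
log(cap)
cap = cap * cap
for length in c:
    length = 25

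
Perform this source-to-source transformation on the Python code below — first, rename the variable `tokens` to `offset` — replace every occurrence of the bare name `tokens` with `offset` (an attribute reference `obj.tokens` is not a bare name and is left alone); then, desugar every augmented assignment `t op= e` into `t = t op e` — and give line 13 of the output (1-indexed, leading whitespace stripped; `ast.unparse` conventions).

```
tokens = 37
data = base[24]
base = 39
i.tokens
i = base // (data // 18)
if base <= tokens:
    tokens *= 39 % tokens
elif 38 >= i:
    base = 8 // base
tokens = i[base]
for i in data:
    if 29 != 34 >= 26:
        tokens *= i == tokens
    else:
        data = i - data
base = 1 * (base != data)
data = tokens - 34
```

Transformed code:
offset = 37
data = base[24]
base = 39
i.tokens
i = base // (data // 18)
if base <= offset:
    offset = offset * (39 % offset)
elif 38 >= i:
    base = 8 // base
offset = i[base]
for i in data:
    if 29 != 34 >= 26:
        offset = offset * (i == offset)
    else:
        data = i - data
base = 1 * (base != data)
data = offset - 34

offset = offset * (i == offset)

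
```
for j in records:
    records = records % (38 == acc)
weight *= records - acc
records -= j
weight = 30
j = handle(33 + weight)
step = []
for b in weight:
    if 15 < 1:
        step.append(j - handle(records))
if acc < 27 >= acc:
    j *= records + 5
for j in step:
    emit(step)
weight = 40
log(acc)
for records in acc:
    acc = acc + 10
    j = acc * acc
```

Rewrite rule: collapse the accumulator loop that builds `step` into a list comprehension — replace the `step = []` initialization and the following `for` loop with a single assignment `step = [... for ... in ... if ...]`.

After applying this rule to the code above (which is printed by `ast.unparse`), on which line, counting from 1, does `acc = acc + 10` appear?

Transformed code:
for j in records:
    records = records % (38 == acc)
weight *= records - acc
records -= j
weight = 30
j = handle(33 + weight)
step = [j - handle(records) for b in weight if 15 < 1]
if acc < 27 >= acc:
    j *= records + 5
for j in step:
    emit(step)
weight = 40
log(acc)
for records in acc:
    acc = acc + 10
    j = acc * acc

15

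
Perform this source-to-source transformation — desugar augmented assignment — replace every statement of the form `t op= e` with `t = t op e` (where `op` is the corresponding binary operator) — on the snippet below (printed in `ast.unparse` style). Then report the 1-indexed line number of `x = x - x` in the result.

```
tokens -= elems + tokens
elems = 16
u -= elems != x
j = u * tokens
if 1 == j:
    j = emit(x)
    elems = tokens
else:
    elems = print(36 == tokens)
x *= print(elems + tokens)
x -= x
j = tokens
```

Transformed code:
tokens = tokens - (elems + tokens)
elems = 16
u = u - (elems != x)
j = u * tokens
if 1 == j:
    j = emit(x)
    elems = tokens
else:
    elems = print(36 == tokens)
x = x * print(elems + tokens)
x = x - x
j = tokens

11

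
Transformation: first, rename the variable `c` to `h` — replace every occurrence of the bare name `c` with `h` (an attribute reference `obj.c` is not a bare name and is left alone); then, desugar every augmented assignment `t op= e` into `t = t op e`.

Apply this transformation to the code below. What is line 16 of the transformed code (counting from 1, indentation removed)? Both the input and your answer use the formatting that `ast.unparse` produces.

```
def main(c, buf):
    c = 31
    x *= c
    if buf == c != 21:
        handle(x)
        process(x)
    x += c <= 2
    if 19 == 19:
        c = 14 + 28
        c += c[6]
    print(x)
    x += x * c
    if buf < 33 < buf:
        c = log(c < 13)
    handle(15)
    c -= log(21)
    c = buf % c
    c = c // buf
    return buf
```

h = h - log(21)

Transformed code:
def main(h, buf):
    h = 31
    x = x * h
    if buf == h != 21:
        handle(x)
        process(x)
    x = x + (h <= 2)
    if 19 == 19:
        h = 14 + 28
        h = h + h[6]
    print(x)
    x = x + x * h
    if buf < 33 < buf:
        h = log(h < 13)
    handle(15)
    h = h - log(21)
    h = buf % h
    h = h // buf
    return buf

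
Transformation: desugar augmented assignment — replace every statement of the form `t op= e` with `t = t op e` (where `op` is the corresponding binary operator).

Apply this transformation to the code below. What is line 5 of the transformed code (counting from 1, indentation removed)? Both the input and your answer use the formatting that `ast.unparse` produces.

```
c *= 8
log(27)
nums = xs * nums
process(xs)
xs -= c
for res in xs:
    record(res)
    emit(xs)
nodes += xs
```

xs = xs - c

Transformed code:
c = c * 8
log(27)
nums = xs * nums
process(xs)
xs = xs - c
for res in xs:
    record(res)
    emit(xs)
nodes = nodes + xs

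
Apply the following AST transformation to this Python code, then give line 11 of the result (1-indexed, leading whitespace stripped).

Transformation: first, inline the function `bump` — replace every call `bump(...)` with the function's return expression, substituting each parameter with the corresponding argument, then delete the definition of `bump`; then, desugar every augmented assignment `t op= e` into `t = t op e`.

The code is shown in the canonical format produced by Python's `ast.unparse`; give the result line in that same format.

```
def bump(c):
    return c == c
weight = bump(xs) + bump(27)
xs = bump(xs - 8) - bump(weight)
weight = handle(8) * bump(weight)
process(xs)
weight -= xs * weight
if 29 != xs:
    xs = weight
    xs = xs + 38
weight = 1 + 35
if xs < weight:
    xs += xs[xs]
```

Transformed code:
weight = (xs == xs) + (27 == 27)
xs = (xs - 8 == xs - 8) - (weight == weight)
weight = handle(8) * (weight == weight)
process(xs)
weight = weight - xs * weight
if 29 != xs:
    xs = weight
    xs = xs + 38
weight = 1 + 35
if xs < weight:
    xs = xs + xs[xs]

xs = xs + xs[xs]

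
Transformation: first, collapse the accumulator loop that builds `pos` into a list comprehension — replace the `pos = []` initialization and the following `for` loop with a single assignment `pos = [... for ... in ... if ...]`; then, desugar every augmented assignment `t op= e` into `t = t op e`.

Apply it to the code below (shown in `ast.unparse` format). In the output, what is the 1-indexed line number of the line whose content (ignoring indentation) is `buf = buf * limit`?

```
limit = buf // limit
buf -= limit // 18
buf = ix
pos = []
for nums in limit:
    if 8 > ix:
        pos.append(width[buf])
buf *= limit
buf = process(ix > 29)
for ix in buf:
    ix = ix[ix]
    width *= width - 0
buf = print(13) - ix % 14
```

Transformed code:
limit = buf // limit
buf = buf - limit // 18
buf = ix
pos = [width[buf] for nums in limit if 8 > ix]
buf = buf * limit
buf = process(ix > 29)
for ix in buf:
    ix = ix[ix]
    width = width * (width - 0)
buf = print(13) - ix % 14

5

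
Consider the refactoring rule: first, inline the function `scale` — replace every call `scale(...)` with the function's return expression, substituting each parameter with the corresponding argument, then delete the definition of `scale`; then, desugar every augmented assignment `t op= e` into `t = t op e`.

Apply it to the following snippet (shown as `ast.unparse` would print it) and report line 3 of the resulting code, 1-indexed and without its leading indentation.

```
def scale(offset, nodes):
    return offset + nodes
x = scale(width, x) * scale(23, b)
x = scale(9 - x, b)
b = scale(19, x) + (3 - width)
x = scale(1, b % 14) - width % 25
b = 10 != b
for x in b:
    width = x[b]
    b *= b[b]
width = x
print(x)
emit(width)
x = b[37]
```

Transformed code:
x = (width + x) * (23 + b)
x = 9 - x + b
b = 19 + x + (3 - width)
x = 1 + b % 14 - width % 25
b = 10 != b
for x in b:
    width = x[b]
    b = b * b[b]
width = x
print(x)
emit(width)
x = b[37]

b = 19 + x + (3 - width)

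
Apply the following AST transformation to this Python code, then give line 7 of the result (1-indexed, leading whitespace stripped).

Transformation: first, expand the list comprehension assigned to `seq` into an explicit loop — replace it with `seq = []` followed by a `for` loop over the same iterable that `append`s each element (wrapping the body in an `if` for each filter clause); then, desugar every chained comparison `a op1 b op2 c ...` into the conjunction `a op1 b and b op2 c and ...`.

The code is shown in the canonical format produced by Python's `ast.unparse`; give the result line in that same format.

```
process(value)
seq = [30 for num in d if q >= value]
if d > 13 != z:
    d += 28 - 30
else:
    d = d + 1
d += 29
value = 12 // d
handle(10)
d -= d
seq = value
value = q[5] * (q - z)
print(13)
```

Transformed code:
process(value)
seq = []
for num in d:
    if q >= value:
        seq.append(30)
if d > 13 and 13 != z:
    d += 28 - 30
else:
    d = d + 1
d += 29
value = 12 // d
handle(10)
d -= d
seq = value
value = q[5] * (q - z)
print(13)

d += 28 - 30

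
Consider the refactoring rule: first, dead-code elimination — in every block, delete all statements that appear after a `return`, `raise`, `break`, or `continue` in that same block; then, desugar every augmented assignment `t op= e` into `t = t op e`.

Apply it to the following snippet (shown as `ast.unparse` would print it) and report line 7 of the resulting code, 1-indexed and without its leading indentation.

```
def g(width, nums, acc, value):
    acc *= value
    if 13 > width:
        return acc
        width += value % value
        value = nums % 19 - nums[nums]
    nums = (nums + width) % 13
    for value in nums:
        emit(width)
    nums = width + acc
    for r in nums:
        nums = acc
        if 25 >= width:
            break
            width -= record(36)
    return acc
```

emit(width)

Transformed code:
def g(width, nums, acc, value):
    acc = acc * value
    if 13 > width:
        return acc
    nums = (nums + width) % 13
    for value in nums:
        emit(width)
    nums = width + acc
    for r in nums:
        nums = acc
        if 25 >= width:
            break
    return acc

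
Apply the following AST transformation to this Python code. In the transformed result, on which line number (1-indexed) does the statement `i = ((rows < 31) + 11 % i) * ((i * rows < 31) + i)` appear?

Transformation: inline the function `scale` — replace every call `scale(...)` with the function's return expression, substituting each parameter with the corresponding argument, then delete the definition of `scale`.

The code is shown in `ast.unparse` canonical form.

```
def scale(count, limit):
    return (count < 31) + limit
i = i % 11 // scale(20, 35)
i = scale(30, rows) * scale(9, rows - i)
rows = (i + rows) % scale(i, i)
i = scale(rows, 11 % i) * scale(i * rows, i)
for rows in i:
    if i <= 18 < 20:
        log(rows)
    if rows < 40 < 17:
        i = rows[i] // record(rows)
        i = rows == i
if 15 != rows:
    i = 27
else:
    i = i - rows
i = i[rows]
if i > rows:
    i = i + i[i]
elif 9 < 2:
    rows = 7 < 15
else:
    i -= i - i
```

Transformed code:
i = i % 11 // ((20 < 31) + 35)
i = ((30 < 31) + rows) * ((9 < 31) + (rows - i))
rows = (i + rows) % ((i < 31) + i)
i = ((rows < 31) + 11 % i) * ((i * rows < 31) + i)
for rows in i:
    if i <= 18 < 20:
        log(rows)
    if rows < 40 < 17:
        i = rows[i] // record(rows)
        i = rows == i
if 15 != rows:
    i = 27
else:
    i = i - rows
i = i[rows]
if i > rows:
    i = i + i[i]
elif 9 < 2:
    rows = 7 < 15
else:
    i -= i - i

4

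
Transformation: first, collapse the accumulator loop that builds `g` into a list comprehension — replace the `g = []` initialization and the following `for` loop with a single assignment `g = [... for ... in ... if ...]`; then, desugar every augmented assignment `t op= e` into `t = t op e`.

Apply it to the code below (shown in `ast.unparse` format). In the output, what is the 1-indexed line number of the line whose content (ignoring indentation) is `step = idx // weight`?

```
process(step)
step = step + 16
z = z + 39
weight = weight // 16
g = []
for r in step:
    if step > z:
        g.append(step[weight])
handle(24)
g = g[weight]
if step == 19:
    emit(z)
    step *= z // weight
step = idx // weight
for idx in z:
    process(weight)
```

Transformed code:
process(step)
step = step + 16
z = z + 39
weight = weight // 16
g = [step[weight] for r in step if step > z]
handle(24)
g = g[weight]
if step == 19:
    emit(z)
    step = step * (z // weight)
step = idx // weight
for idx in z:
    process(weight)

11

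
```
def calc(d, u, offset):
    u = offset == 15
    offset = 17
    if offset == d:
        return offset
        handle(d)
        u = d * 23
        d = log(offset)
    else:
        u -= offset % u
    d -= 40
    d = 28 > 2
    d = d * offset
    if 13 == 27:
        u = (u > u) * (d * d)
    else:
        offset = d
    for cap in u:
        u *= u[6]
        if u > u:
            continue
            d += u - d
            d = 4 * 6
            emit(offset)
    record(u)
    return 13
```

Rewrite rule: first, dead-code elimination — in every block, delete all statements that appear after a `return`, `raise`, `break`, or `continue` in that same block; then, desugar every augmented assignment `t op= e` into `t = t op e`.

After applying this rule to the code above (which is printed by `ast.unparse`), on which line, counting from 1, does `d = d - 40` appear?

Transformed code:
def calc(d, u, offset):
    u = offset == 15
    offset = 17
    if offset == d:
        return offset
    else:
        u = u - offset % u
    d = d - 40
    d = 28 > 2
    d = d * offset
    if 13 == 27:
        u = (u > u) * (d * d)
    else:
        offset = d
    for cap in u:
        u = u * u[6]
        if u > u:
            continue
    record(u)
    return 13

8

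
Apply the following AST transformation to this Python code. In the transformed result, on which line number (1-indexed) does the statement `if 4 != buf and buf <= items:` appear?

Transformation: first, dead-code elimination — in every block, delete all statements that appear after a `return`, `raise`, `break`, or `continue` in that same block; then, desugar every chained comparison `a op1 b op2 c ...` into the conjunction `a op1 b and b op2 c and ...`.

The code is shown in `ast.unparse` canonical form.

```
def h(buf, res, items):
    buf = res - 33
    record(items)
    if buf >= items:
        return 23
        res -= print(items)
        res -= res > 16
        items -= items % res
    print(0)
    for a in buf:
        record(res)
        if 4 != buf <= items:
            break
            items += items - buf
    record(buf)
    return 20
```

9

Transformed code:
def h(buf, res, items):
    buf = res - 33
    record(items)
    if buf >= items:
        return 23
    print(0)
    for a in buf:
        record(res)
        if 4 != buf and buf <= items:
            break
    record(buf)
    return 20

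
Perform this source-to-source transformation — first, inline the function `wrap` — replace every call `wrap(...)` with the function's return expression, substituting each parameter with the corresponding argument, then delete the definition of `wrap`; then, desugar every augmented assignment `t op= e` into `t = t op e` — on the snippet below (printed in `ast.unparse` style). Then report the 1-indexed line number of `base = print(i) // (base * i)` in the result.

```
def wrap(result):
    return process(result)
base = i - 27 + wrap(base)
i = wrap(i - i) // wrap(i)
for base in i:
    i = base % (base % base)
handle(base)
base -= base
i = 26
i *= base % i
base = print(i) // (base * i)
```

Transformed code:
base = i - 27 + process(base)
i = process(i - i) // process(i)
for base in i:
    i = base % (base % base)
handle(base)
base = base - base
i = 26
i = i * (base % i)
base = print(i) // (base * i)

9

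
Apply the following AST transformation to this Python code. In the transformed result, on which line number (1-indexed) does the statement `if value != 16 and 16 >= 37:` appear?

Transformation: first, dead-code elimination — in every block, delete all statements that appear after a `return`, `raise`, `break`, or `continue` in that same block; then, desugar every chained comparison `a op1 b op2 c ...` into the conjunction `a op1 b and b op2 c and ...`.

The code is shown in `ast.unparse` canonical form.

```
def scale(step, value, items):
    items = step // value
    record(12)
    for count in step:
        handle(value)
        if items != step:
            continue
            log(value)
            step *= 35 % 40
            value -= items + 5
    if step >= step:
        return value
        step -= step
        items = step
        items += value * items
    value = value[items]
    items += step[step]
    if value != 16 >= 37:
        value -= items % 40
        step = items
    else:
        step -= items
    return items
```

12

Transformed code:
def scale(step, value, items):
    items = step // value
    record(12)
    for count in step:
        handle(value)
        if items != step:
            continue
    if step >= step:
        return value
    value = value[items]
    items += step[step]
    if value != 16 and 16 >= 37:
        value -= items % 40
        step = items
    else:
        step -= items
    return items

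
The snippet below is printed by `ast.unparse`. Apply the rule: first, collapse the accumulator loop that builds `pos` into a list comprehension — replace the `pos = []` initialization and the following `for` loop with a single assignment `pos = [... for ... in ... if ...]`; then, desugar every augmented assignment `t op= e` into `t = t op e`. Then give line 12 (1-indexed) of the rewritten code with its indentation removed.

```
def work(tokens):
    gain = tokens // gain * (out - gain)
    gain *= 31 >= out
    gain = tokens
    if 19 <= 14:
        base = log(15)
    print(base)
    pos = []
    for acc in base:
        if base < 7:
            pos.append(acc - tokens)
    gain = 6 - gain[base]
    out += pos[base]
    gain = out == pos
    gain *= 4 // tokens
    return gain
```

Transformed code:
def work(tokens):
    gain = tokens // gain * (out - gain)
    gain = gain * (31 >= out)
    gain = tokens
    if 19 <= 14:
        base = log(15)
    print(base)
    pos = [acc - tokens for acc in base if base < 7]
    gain = 6 - gain[base]
    out = out + pos[base]
    gain = out == pos
    gain = gain * (4 // tokens)
    return gain

gain = gain * (4 // tokens)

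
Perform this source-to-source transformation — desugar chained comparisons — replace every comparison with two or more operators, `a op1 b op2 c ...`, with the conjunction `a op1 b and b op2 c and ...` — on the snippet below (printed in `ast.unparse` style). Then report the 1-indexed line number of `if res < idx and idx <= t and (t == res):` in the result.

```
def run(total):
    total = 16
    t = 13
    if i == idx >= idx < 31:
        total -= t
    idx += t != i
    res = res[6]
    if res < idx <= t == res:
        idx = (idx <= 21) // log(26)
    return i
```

Transformed code:
def run(total):
    total = 16
    t = 13
    if i == idx and idx >= idx and (idx < 31):
        total -= t
    idx += t != i
    res = res[6]
    if res < idx and idx <= t and (t == res):
        idx = (idx <= 21) // log(26)
    return i

8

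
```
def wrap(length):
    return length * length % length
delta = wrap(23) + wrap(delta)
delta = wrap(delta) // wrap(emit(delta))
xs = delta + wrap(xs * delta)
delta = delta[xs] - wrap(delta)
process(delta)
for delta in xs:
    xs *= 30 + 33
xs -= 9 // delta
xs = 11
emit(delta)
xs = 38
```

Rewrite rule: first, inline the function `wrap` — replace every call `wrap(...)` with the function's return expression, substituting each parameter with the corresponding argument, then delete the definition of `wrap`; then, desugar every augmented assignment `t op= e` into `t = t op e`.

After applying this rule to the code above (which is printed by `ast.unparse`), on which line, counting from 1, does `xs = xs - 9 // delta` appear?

8

Transformed code:
delta = 23 * 23 % 23 + delta * delta % delta
delta = delta * delta % delta // (emit(delta) * emit(delta) % emit(delta))
xs = delta + xs * delta * (xs * delta) % (xs * delta)
delta = delta[xs] - delta * delta % delta
process(delta)
for delta in xs:
    xs = xs * (30 + 33)
xs = xs - 9 // delta
xs = 11
emit(delta)
xs = 38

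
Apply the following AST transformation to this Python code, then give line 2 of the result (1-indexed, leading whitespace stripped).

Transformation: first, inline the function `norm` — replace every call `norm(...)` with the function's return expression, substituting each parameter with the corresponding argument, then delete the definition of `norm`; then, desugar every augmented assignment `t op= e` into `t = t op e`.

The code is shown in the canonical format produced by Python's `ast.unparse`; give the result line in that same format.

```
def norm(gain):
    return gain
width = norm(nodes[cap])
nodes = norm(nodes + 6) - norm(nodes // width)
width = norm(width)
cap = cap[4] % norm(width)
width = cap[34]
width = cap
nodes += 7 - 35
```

Transformed code:
width = nodes[cap]
nodes = nodes + 6 - nodes // width
width = width
cap = cap[4] % width
width = cap[34]
width = cap
nodes = nodes + (7 - 35)

nodes = nodes + 6 - nodes // width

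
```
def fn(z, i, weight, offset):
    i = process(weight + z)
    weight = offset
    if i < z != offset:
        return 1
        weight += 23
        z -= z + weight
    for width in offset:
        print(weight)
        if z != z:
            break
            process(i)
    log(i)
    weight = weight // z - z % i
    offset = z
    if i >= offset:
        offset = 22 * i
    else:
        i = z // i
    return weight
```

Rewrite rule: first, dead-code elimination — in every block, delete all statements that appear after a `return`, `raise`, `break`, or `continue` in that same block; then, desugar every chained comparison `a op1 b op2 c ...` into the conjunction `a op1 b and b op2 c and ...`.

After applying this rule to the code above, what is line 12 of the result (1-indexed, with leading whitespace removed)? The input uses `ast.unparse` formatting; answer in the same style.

Transformed code:
def fn(z, i, weight, offset):
    i = process(weight + z)
    weight = offset
    if i < z and z != offset:
        return 1
    for width in offset:
        print(weight)
        if z != z:
            break
    log(i)
    weight = weight // z - z % i
    offset = z
    if i >= offset:
        offset = 22 * i
    else:
        i = z // i
    return weight

offset = z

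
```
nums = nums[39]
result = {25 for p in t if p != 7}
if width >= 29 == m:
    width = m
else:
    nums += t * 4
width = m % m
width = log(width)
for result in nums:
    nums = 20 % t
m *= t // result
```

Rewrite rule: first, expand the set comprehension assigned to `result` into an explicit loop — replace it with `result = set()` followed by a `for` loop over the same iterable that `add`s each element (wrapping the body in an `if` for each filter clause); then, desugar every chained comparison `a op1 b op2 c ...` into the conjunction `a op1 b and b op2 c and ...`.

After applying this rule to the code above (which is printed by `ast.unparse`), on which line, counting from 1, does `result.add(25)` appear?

Transformed code:
nums = nums[39]
result = set()
for p in t:
    if p != 7:
        result.add(25)
if width >= 29 and 29 == m:
    width = m
else:
    nums += t * 4
width = m % m
width = log(width)
for result in nums:
    nums = 20 % t
m *= t // result

5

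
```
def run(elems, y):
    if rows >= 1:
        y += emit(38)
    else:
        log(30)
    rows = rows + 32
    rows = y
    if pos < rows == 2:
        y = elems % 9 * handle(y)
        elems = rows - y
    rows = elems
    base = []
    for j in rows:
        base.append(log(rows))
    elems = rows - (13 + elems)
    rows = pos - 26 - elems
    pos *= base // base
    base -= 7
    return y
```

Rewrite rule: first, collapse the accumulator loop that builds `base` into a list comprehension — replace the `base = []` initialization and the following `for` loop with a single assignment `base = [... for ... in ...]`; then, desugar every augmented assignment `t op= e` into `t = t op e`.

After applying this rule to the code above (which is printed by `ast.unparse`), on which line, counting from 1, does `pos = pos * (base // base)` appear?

Transformed code:
def run(elems, y):
    if rows >= 1:
        y = y + emit(38)
    else:
        log(30)
    rows = rows + 32
    rows = y
    if pos < rows == 2:
        y = elems % 9 * handle(y)
        elems = rows - y
    rows = elems
    base = [log(rows) for j in rows]
    elems = rows - (13 + elems)
    rows = pos - 26 - elems
    pos = pos * (base // base)
    base = base - 7
    return y

15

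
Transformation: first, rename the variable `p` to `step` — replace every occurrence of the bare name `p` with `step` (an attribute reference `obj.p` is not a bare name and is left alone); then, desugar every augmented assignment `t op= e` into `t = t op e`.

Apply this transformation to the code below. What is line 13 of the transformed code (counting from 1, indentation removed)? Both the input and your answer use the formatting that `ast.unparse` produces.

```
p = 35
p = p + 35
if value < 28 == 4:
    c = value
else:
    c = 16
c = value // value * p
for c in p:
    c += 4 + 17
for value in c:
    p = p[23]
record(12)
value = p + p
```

value = step + step

Transformed code:
step = 35
step = step + 35
if value < 28 == 4:
    c = value
else:
    c = 16
c = value // value * step
for c in step:
    c = c + (4 + 17)
for value in c:
    step = step[23]
record(12)
value = step + step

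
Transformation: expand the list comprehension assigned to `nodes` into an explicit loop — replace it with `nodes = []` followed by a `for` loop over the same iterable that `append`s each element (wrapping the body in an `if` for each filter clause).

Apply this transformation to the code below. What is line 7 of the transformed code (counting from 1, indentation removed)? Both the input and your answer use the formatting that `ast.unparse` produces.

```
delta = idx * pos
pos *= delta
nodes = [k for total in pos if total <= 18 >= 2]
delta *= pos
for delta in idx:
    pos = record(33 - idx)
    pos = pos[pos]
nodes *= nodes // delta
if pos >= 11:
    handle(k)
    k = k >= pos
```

delta *= pos

Transformed code:
delta = idx * pos
pos *= delta
nodes = []
for total in pos:
    if total <= 18 >= 2:
        nodes.append(k)
delta *= pos
for delta in idx:
    pos = record(33 - idx)
    pos = pos[pos]
nodes *= nodes // delta
if pos >= 11:
    handle(k)
    k = k >= pos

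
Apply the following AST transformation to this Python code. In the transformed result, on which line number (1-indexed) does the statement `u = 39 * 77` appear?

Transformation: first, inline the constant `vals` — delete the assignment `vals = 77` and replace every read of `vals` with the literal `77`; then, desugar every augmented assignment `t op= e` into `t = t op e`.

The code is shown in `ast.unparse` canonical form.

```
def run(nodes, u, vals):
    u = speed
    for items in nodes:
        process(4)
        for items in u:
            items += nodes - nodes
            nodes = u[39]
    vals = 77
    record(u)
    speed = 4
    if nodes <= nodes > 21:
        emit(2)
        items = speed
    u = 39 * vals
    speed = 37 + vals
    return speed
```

Transformed code:
def run(nodes, u, vals):
    u = speed
    for items in nodes:
        process(4)
        for items in u:
            items = items + (nodes - nodes)
            nodes = u[39]
    record(u)
    speed = 4
    if nodes <= nodes > 21:
        emit(2)
        items = speed
    u = 39 * 77
    speed = 37 + 77
    return speed

13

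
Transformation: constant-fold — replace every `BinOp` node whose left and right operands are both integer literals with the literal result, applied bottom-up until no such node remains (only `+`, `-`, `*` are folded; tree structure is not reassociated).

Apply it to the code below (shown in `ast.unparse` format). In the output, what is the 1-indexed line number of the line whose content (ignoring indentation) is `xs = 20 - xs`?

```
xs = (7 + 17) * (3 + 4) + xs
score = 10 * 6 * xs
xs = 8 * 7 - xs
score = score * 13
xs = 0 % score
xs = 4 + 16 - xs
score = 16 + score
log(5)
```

6

Transformed code:
xs = 168 + xs
score = 60 * xs
xs = 56 - xs
score = score * 13
xs = 0 % score
xs = 20 - xs
score = 16 + score
log(5)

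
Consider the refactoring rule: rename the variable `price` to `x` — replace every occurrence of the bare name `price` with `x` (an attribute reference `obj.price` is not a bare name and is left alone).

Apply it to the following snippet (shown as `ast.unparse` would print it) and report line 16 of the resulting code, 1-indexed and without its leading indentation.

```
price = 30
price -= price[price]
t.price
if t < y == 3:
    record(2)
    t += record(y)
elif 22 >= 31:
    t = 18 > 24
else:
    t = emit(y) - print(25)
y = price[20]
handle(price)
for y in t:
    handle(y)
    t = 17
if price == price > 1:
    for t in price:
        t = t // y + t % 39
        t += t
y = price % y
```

if x == x > 1:

Transformed code:
x = 30
x -= x[x]
t.price
if t < y == 3:
    record(2)
    t += record(y)
elif 22 >= 31:
    t = 18 > 24
else:
    t = emit(y) - print(25)
y = x[20]
handle(x)
for y in t:
    handle(y)
    t = 17
if x == x > 1:
    for t in x:
        t = t // y + t % 39
        t += t
y = x % y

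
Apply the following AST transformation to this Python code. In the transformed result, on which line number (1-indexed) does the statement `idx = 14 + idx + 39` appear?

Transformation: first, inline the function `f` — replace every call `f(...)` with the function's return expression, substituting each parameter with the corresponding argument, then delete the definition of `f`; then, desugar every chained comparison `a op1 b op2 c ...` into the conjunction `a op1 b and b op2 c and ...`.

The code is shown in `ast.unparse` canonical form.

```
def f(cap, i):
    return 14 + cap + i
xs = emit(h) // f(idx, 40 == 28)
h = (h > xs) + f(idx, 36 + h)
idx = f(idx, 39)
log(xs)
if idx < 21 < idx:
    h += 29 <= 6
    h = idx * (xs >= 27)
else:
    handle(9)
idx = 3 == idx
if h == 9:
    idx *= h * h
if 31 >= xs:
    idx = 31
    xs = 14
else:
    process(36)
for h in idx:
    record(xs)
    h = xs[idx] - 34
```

Transformed code:
xs = emit(h) // (14 + idx + (40 == 28))
h = (h > xs) + (14 + idx + (36 + h))
idx = 14 + idx + 39
log(xs)
if idx < 21 and 21 < idx:
    h += 29 <= 6
    h = idx * (xs >= 27)
else:
    handle(9)
idx = 3 == idx
if h == 9:
    idx *= h * h
if 31 >= xs:
    idx = 31
    xs = 14
else:
    process(36)
for h in idx:
    record(xs)
    h = xs[idx] - 34

3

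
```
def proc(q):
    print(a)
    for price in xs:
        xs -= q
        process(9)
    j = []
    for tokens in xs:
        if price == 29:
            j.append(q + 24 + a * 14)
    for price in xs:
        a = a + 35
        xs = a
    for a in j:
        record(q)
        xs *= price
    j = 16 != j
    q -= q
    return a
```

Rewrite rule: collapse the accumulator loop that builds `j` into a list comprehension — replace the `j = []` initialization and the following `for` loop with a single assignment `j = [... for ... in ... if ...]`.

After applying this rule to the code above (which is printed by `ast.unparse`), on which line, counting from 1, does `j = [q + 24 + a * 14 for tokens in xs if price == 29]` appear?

6

Transformed code:
def proc(q):
    print(a)
    for price in xs:
        xs -= q
        process(9)
    j = [q + 24 + a * 14 for tokens in xs if price == 29]
    for price in xs:
        a = a + 35
        xs = a
    for a in j:
        record(q)
        xs *= price
    j = 16 != j
    q -= q
    return a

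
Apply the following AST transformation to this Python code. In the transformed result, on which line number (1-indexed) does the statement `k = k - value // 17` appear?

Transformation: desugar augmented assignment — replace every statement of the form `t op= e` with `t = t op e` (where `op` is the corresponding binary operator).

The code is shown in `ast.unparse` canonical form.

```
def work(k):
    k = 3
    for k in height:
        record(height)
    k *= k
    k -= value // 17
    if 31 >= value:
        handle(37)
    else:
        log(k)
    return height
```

Transformed code:
def work(k):
    k = 3
    for k in height:
        record(height)
    k = k * k
    k = k - value // 17
    if 31 >= value:
        handle(37)
    else:
        log(k)
    return height

6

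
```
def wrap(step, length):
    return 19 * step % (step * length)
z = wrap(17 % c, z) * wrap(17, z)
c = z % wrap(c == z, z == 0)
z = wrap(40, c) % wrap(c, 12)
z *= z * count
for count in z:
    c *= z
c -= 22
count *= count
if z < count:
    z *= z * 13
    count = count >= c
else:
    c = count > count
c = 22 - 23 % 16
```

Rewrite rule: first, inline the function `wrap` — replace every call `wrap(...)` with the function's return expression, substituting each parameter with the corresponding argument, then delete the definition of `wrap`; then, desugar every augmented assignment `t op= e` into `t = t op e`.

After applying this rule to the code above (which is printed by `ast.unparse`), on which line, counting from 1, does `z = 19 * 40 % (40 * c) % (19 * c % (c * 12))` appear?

Transformed code:
z = 19 * (17 % c) % (17 % c * z) * (19 * 17 % (17 * z))
c = z % (19 * (c == z) % ((c == z) * (z == 0)))
z = 19 * 40 % (40 * c) % (19 * c % (c * 12))
z = z * (z * count)
for count in z:
    c = c * z
c = c - 22
count = count * count
if z < count:
    z = z * (z * 13)
    count = count >= c
else:
    c = count > count
c = 22 - 23 % 16

3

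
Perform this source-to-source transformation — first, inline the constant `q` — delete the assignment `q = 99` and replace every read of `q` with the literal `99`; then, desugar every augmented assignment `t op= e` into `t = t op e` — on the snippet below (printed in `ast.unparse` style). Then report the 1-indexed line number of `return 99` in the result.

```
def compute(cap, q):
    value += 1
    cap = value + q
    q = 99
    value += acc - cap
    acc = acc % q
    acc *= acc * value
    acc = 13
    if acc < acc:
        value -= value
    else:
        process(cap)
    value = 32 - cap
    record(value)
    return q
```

Transformed code:
def compute(cap, q):
    value = value + 1
    cap = value + 99
    value = value + (acc - cap)
    acc = acc % 99
    acc = acc * (acc * value)
    acc = 13
    if acc < acc:
        value = value - value
    else:
        process(cap)
    value = 32 - cap
    record(value)
    return 99

14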